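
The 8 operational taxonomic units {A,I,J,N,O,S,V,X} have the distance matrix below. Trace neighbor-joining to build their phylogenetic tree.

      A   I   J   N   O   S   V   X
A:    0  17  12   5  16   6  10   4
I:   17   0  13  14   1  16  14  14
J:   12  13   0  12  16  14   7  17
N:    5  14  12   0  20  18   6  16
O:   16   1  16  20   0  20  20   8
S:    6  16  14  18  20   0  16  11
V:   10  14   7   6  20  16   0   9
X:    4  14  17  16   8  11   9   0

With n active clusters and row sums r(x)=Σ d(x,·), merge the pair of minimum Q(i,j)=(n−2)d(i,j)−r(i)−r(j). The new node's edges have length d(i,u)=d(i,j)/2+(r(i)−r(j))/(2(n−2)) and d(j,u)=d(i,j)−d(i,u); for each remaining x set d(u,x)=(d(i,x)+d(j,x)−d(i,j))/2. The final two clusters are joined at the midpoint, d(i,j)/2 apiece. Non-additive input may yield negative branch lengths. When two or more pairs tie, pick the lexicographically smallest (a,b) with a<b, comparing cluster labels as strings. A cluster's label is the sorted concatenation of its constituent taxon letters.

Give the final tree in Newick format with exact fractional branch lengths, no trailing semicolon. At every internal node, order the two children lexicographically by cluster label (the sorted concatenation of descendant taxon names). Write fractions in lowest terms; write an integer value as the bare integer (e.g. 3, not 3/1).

1. join I+O (d=1, Q=-184) ⇒ IO; edges |I|=-1/2, |O|=3/2
  updated: d(A,IO)=16, d(IO,J)=14, d(IO,N)=33/2, d(IO,S)=35/2, d(IO,V)=33/2, d(IO,X)=21/2
2. join N+V (d=6, Q=-108) ⇒ NV; edges |N|=39/10, |V|=21/10
  updated: d(A,NV)=9/2, d(IO,NV)=27/2, d(J,NV)=13/2, d(NV,S)=14, d(NV,X)=19/2
3. join J+NV (d=13/2, Q=-171/2) ⇒ JNV; edges |J|=83/16, |NV|=21/16
  updated: d(A,JNV)=5, d(IO,JNV)=21/2, d(JNV,S)=43/4, d(JNV,X)=10
4. join IO+JNV (d=21/2, Q=-237/4) ⇒ IJNOV; edges |IO|=199/24, |JNV|=53/24
  updated: d(A,IJNOV)=21/4, d(IJNOV,S)=71/8, d(IJNOV,X)=5
5. join A+S (d=6, Q=-233/8) ⇒ AS; edges |A|=11/32, |S|=181/32
  updated: d(AS,IJNOV)=65/16, d(AS,X)=9/2
6. join AS+IJNOV (d=65/16, Q=-217/16) ⇒ AIJNOSV; edges |AS|=57/32, |IJNOV|=73/32
  updated: d(AIJNOSV,X)=87/32
7. join AIJNOSV+X (d=87/32) ⇒ AIJNOSVX; edges |AIJNOSV|=87/64, |X|=87/64
final tree: (((A:11/32,S:181/32):57/32,((I:-1/2,O:3/2):199/24,(J:83/16,(N:39/10,V:21/10):21/16):53/24):73/32):87/64,X:87/64)
total length: 1177/32

(((A:11/32,S:181/32):57/32,((I:-1/2,O:3/2):199/24,(J:83/16,(N:39/10,V:21/10):21/16):53/24):73/32):87/64,X:87/64)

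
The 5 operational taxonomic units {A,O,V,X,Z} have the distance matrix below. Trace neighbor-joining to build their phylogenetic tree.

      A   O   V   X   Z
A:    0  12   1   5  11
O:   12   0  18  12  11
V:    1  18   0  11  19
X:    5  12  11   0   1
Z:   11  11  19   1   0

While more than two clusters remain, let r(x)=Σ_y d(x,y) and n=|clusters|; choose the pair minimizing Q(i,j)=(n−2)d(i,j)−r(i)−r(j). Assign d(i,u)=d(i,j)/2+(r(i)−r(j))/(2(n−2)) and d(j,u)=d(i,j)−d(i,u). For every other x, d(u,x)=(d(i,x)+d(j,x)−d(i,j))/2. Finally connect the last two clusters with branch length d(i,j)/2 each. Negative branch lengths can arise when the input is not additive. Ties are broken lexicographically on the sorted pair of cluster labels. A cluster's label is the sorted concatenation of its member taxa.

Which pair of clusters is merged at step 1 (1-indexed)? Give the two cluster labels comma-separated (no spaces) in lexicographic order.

A,V

step 1: merge (A,V) at d=1, Q=-75; branch lengths A→-17/6, V→23/6; new cluster AV
  updated: d(AV,O)=29/2, d(AV,X)=15/2, d(AV,Z)=29/2
step 2: merge (AV,O) at d=29/2, Q=-45; branch lengths AV→7, O→15/2; new cluster AOV
  updated: d(AOV,X)=5/2, d(AOV,Z)=11/2
step 3: merge (AOV,X) at d=5/2, Q=-9; branch lengths AOV→7/2, X→-1; new cluster AOVX
  updated: d(AOVX,Z)=2
step 4: merge (AOVX,Z) at d=2; branch lengths AOVX→1, Z→1; new cluster AOVXZ
final tree: ((((A:-17/6,V:23/6):7,O:15/2):7/2,X:-1):1,Z:1)
total length: 20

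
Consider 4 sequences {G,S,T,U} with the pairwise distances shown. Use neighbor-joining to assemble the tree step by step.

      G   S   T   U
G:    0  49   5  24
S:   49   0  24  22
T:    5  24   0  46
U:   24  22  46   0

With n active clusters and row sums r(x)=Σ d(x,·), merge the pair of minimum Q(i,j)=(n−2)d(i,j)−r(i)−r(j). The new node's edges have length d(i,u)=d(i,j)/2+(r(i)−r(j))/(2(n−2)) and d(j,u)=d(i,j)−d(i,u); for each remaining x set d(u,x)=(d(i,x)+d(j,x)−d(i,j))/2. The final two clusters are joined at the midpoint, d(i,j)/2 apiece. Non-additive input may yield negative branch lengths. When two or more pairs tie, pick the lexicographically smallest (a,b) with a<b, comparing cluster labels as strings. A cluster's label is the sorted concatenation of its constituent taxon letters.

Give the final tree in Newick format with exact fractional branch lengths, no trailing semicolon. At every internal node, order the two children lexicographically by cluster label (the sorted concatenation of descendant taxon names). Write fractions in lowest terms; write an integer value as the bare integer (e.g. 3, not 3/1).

(((G:13/4,T:7/4):89/4,S:47/4):41/8,U:41/8)

step 1: merge (G,T) at d=5, Q=-143; branch lengths G→13/4, T→7/4; new cluster GT
  updated: d(GT,S)=34, d(GT,U)=65/2
step 2: merge (GT,S) at d=34, Q=-177/2; branch lengths GT→89/4, S→47/4; new cluster GST
  updated: d(GST,U)=41/4
step 3: merge (GST,U) at d=41/4; branch lengths GST→41/8, U→41/8; new cluster GSTU
final tree: (((G:13/4,T:7/4):89/4,S:47/4):41/8,U:41/8)
total length: 197/4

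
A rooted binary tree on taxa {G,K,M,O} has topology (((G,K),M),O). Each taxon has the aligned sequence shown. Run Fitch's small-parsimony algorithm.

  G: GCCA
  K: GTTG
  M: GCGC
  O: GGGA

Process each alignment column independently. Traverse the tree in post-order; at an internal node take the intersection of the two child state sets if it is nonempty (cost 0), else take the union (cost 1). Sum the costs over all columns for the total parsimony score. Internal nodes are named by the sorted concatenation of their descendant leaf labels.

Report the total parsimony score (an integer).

6

[col 0] GK: children G:{G}, K:{G} ∩→ {G}; cost 0
[col 0] GKM: children GK:{G}, M:{G} ∩→ {G}; cost 0
[col 0] GKMO: children GKM:{G}, O:{G} ∩→ {G}; cost 0
[col 1] GK: children G:{C}, K:{T} ∪→ {C,T}; cost 1
[col 1] GKM: children GK:{C,T}, M:{C} ∩→ {C}; cost 0
[col 1] GKMO: children GKM:{C}, O:{G} ∪→ {C,G}; cost 1
[col 2] GK: children G:{C}, K:{T} ∪→ {C,T}; cost 1
[col 2] GKM: children GK:{C,T}, M:{G} ∪→ {C,G,T}; cost 1
[col 2] GKMO: children GKM:{C,G,T}, O:{G} ∩→ {G}; cost 0
[col 3] GK: children G:{A}, K:{G} ∪→ {A,G}; cost 1
[col 3] GKM: children GK:{A,G}, M:{C} ∪→ {A,C,G}; cost 1
[col 3] GKMO: children GKM:{A,C,G}, O:{A} ∩→ {A}; cost 0
per-site changes: [0, 2, 2, 2]; total = 6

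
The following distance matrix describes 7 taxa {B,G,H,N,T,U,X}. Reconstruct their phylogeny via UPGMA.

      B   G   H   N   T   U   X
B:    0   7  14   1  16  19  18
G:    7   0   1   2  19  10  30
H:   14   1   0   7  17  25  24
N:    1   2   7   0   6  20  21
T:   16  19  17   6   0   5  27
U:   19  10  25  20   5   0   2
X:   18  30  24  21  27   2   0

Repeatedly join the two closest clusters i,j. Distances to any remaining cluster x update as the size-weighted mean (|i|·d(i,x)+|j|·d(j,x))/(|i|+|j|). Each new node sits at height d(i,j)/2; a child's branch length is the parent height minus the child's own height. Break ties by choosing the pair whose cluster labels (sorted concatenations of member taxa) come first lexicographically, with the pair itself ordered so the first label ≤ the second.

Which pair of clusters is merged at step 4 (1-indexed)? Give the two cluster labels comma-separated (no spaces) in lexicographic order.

step 1: merge (B,N) at d=1; branch lengths B→1/2, N→1/2; new cluster BN
  updated: d(BN,G)=9/2, d(BN,H)=21/2, d(BN,T)=11, d(BN,U)=39/2, d(BN,X)=39/2
step 2: merge (G,H) at d=1; branch lengths G→1/2, H→1/2; new cluster GH
  updated: d(BN,GH)=15/2, d(GH,T)=18, d(GH,U)=35/2, d(GH,X)=27
step 3: merge (U,X) at d=2; branch lengths U→1, X→1; new cluster UX
  updated: d(BN,UX)=39/2, d(GH,UX)=89/4, d(T,UX)=16
step 4: merge (BN,GH) at d=15/2; branch lengths BN→13/4, GH→13/4; new cluster BGHN
  updated: d(BGHN,T)=29/2, d(BGHN,UX)=167/8
step 5: merge (BGHN,T) at d=29/2; branch lengths BGHN→7/2, T→29/4; new cluster BGHNT
  updated: d(BGHNT,UX)=199/10
step 6: merge (BGHNT,UX) at d=199/10; branch lengths BGHNT→27/10, UX→179/20; new cluster BGHNTUX
final tree: ((((B:1/2,N:1/2):13/4,(G:1/2,H:1/2):13/4):7/2,T:29/4):27/10,(U:1,X:1):179/20)
total length: 329/10

BN,GH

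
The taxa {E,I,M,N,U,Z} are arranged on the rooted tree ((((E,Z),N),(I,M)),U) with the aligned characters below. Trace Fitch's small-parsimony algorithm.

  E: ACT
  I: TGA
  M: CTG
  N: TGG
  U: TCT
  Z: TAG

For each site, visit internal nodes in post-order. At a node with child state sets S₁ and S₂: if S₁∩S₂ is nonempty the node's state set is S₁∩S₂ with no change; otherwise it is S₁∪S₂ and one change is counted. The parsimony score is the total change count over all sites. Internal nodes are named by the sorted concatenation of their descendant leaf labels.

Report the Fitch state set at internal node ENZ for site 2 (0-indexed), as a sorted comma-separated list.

G

[col 0] EZ: children E:{A}, Z:{T} ∪→ {A,T}; cost 1
[col 0] ENZ: children EZ:{A,T}, N:{T} ∩→ {T}; cost 0
[col 0] IM: children I:{T}, M:{C} ∪→ {C,T}; cost 1
[col 0] EIMNZ: children ENZ:{T}, IM:{C,T} ∩→ {T}; cost 0
[col 0] EIMNUZ: children EIMNZ:{T}, U:{T} ∩→ {T}; cost 0
[col 1] EZ: children E:{C}, Z:{A} ∪→ {A,C}; cost 1
[col 1] ENZ: children EZ:{A,C}, N:{G} ∪→ {A,C,G}; cost 1
[col 1] IM: children I:{G}, M:{T} ∪→ {G,T}; cost 1
[col 1] EIMNZ: children ENZ:{A,C,G}, IM:{G,T} ∩→ {G}; cost 0
[col 1] EIMNUZ: children EIMNZ:{G}, U:{C} ∪→ {C,G}; cost 1
[col 2] EZ: children E:{T}, Z:{G} ∪→ {G,T}; cost 1
[col 2] ENZ: children EZ:{G,T}, N:{G} ∩→ {G}; cost 0
[col 2] IM: children I:{A}, M:{G} ∪→ {A,G}; cost 1
[col 2] EIMNZ: children ENZ:{G}, IM:{A,G} ∩→ {G}; cost 0
[col 2] EIMNUZ: children EIMNZ:{G}, U:{T} ∪→ {G,T}; cost 1
per-site changes: [2, 4, 3]; total = 9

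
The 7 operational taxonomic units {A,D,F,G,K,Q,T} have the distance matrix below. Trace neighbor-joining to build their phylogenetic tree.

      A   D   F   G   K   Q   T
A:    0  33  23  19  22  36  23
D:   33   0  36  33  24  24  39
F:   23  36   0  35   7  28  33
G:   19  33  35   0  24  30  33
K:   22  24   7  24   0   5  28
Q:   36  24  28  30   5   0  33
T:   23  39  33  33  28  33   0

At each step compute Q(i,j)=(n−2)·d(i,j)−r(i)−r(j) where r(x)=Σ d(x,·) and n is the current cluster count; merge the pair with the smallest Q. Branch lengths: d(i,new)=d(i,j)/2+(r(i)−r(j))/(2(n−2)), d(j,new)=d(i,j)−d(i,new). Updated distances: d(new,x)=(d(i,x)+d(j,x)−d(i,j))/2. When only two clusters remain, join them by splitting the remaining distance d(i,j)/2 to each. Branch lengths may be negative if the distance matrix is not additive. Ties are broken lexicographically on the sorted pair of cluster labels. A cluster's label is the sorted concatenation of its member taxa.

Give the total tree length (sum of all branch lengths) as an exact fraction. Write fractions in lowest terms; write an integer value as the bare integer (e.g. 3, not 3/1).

1. join K+Q (d=5, Q=-241) ⇒ KQ; edges |K|=-21/10, |Q|=71/10
  updated: d(A,KQ)=53/2, d(D,KQ)=43/2, d(F,KQ)=15, d(G,KQ)=49/2, d(KQ,T)=28
2. join F+KQ (d=15, Q=-395/2) ⇒ FKQ; edges |F|=173/16, |KQ|=67/16
  updated: d(A,FKQ)=69/4, d(D,FKQ)=85/4, d(FKQ,G)=89/4, d(FKQ,T)=23
3. join D+FKQ (d=85/4, Q=-585/4) ⇒ DFKQ; edges |D|=425/24, |FKQ|=85/24
  updated: d(A,DFKQ)=29/2, d(DFKQ,G)=17, d(DFKQ,T)=163/8
4. join A+G (d=19, Q=-175/2) ⇒ AG; edges |A|=51/8, |G|=101/8
  updated: d(AG,DFKQ)=25/4, d(AG,T)=37/2
5. join AG+DFKQ (d=25/4, Q=-361/8) ⇒ ADFGKQ; edges |AG|=35/16, |DFKQ|=65/16
  updated: d(ADFGKQ,T)=261/16
6. join ADFGKQ+T (d=261/16) ⇒ ADFGKQT; edges |ADFGKQ|=261/32, |T|=261/32
final tree: (((A:51/8,G:101/8):35/16,(D:425/24,(F:173/16,(K:-21/10,Q:71/10):67/16):85/24):65/16):261/32,T:261/32)
total length: 1325/16

1325/16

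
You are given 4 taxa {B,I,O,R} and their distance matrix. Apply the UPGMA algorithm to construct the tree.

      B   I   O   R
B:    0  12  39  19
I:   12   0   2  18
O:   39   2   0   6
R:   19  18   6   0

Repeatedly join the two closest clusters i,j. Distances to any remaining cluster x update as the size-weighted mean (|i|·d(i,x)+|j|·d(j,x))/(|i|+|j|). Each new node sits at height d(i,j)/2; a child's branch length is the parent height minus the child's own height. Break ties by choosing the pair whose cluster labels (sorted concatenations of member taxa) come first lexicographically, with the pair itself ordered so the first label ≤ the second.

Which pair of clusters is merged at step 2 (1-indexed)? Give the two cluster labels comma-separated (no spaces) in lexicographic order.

iteration 1: select I,O (d=2); attach at lengths (1, 1); label the merged cluster IO
  updated: d(B,IO)=51/2, d(IO,R)=12
iteration 2: select IO,R (d=12); attach at lengths (5, 6); label the merged cluster IOR
  updated: d(B,IOR)=70/3
iteration 3: select B,IOR (d=70/3); attach at lengths (35/3, 17/3); label the merged cluster BIOR
final tree: (B:35/3,((I:1,O:1):5,R:6):17/3)
total length: 91/3

IO,R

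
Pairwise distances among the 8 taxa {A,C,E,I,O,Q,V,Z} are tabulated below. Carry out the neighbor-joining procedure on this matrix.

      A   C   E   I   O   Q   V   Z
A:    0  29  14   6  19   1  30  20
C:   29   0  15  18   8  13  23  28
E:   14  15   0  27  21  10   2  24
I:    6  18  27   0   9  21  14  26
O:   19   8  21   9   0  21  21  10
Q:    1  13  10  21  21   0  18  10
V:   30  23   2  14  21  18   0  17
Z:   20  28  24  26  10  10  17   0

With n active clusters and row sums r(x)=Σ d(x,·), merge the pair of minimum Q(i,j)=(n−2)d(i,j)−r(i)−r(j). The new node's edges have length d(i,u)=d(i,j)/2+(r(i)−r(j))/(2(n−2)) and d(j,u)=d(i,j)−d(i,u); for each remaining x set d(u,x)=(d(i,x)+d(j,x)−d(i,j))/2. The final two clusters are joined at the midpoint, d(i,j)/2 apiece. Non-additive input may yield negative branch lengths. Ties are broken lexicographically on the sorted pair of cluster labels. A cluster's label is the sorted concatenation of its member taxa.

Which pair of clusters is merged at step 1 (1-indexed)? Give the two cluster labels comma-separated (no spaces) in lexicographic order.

E,V

1. join E+V (d=2, Q=-226) ⇒ EV; edges |E|=0, |V|=2
  updated: d(A,EV)=21, d(C,EV)=18, d(EV,I)=39/2, d(EV,O)=20, d(EV,Q)=13, d(EV,Z)=39/2
2. join A+Q (d=1, Q=-170) ⇒ AQ; edges |A|=11/5, |Q|=-6/5
  updated: d(AQ,C)=41/2, d(AQ,EV)=33/2, d(AQ,I)=13, d(AQ,O)=39/2, d(AQ,Z)=29/2
3. join C+O (d=8, Q=-127) ⇒ CO; edges |C|=29/4, |O|=3/4
  updated: d(AQ,CO)=16, d(CO,EV)=15, d(CO,I)=19/2, d(CO,Z)=15
4. join CO+I (d=19/2, Q=-95) ⇒ CIO; edges |CO|=8/3, |I|=41/6
  updated: d(AQ,CIO)=39/4, d(CIO,EV)=25/2, d(CIO,Z)=63/4
5. join AQ+Z (d=29/2, Q=-123/2) ⇒ AQZ; edges |AQ|=5, |Z|=19/2
  updated: d(AQZ,CIO)=11/2, d(AQZ,EV)=43/4
6. join AQZ+CIO (d=11/2, Q=-115/4) ⇒ ACIOQZ; edges |AQZ|=15/8, |CIO|=29/8
  updated: d(ACIOQZ,EV)=71/8
7. join ACIOQZ+EV (d=71/8) ⇒ ACEIOQVZ; edges |ACIOQZ|=71/16, |EV|=71/16
final tree: ((((A:11/5,Q:-6/5):5,Z:19/2):15/8,((C:29/4,O:3/4):8/3,I:41/6):29/8):71/16,(E:0,V:2):71/16)
total length: 395/8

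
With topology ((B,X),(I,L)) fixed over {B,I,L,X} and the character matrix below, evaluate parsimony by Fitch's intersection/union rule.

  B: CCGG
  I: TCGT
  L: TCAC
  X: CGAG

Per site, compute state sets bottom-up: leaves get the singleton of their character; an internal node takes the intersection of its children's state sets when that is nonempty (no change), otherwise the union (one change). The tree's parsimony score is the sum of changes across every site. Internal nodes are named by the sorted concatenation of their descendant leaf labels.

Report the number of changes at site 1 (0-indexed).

[col 0] BX: children B:{C}, X:{C} ∩→ {C}; cost 0
[col 0] IL: children I:{T}, L:{T} ∩→ {T}; cost 0
[col 0] BILX: children BX:{C}, IL:{T} ∪→ {C,T}; cost 1
[col 1] BX: children B:{C}, X:{G} ∪→ {C,G}; cost 1
[col 1] IL: children I:{C}, L:{C} ∩→ {C}; cost 0
[col 1] BILX: children BX:{C,G}, IL:{C} ∩→ {C}; cost 0
[col 2] BX: children B:{G}, X:{A} ∪→ {A,G}; cost 1
[col 2] IL: children I:{G}, L:{A} ∪→ {A,G}; cost 1
[col 2] BILX: children BX:{A,G}, IL:{A,G} ∩→ {A,G}; cost 0
[col 3] BX: children B:{G}, X:{G} ∩→ {G}; cost 0
[col 3] IL: children I:{T}, L:{C} ∪→ {C,T}; cost 1
[col 3] BILX: children BX:{G}, IL:{C,T} ∪→ {C,G,T}; cost 1
per-site changes: [1, 1, 2, 2]; total = 6

1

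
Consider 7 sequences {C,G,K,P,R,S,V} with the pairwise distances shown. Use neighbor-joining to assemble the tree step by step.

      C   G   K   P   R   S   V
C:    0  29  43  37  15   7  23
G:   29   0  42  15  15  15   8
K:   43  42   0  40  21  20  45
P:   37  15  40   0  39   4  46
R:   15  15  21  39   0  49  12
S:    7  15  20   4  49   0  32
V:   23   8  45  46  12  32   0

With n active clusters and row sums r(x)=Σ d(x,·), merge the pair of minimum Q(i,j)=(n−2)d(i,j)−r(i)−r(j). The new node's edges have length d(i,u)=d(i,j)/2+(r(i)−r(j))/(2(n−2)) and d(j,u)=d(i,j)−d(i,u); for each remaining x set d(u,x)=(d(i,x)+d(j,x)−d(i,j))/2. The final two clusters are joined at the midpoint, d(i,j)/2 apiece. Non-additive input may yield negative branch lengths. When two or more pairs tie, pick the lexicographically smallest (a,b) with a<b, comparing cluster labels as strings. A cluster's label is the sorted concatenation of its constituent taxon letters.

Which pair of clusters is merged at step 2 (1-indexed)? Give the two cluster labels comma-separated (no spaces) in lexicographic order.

K,PS

1. join P+S (d=4, Q=-288) ⇒ PS; edges |P|=37/5, |S|=-17/5
  updated: d(C,PS)=20, d(G,PS)=13, d(K,PS)=28, d(PS,R)=42, d(PS,V)=37
2. join K+PS (d=28, Q=-207) ⇒ KPS; edges |K|=151/8, |PS|=73/8
  updated: d(C,KPS)=35/2, d(G,KPS)=27/2, d(KPS,R)=35/2, d(KPS,V)=27
3. join G+V (d=8, Q=-223/2) ⇒ GV; edges |G|=13/4, |V|=19/4
  updated: d(C,GV)=22, d(GV,KPS)=65/4, d(GV,R)=19/2
4. join C+KPS (d=35/2, Q=-283/4) ⇒ CKPS; edges |C|=153/16, |KPS|=127/16
  updated: d(CKPS,GV)=83/8, d(CKPS,R)=15/2
5. join CKPS+GV (d=83/8, Q=-219/8) ⇒ CGKPSV; edges |CKPS|=67/16, |GV|=99/16
  updated: d(CGKPSV,R)=53/16
6. join CGKPSV+R (d=53/16) ⇒ CGKPRSV; edges |CGKPSV|=53/32, |R|=53/32
final tree: (((C:153/16,(K:151/8,(P:37/5,S:-17/5):73/8):127/16):67/16,(G:13/4,V:19/4):99/16):53/32,R:53/32)
total length: 1139/16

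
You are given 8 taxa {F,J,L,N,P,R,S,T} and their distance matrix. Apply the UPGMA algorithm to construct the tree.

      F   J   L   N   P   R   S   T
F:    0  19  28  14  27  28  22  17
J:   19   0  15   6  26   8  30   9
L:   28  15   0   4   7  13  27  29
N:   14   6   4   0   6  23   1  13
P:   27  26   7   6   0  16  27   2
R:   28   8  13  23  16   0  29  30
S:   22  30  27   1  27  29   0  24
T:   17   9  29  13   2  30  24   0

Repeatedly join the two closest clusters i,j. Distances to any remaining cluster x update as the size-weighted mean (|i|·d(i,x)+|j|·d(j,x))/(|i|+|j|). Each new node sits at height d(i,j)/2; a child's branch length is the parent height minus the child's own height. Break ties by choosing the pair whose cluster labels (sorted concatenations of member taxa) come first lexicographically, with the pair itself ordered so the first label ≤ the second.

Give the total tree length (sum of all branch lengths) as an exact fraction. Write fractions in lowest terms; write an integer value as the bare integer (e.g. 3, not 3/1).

1. join N+S (d=1) ⇒ NS; edges |N|=1/2, |S|=1/2
  updated: d(F,NS)=18, d(J,NS)=18, d(L,NS)=31/2, d(NS,P)=33/2, d(NS,R)=26, d(NS,T)=37/2
2. join P+T (d=2) ⇒ PT; edges |P|=1, |T|=1
  updated: d(F,PT)=22, d(J,PT)=35/2, d(L,PT)=18, d(NS,PT)=35/2, d(PT,R)=23
3. join J+R (d=8) ⇒ JR; edges |J|=4, |R|=4
  updated: d(F,JR)=47/2, d(JR,L)=14, d(JR,NS)=22, d(JR,PT)=81/4
4. join JR+L (d=14) ⇒ JLR; edges |JR|=3, |L|=7
  updated: d(F,JLR)=25, d(JLR,NS)=119/6, d(JLR,PT)=39/2
5. join NS+PT (d=35/2) ⇒ NPST; edges |NS|=33/4, |PT|=31/4
  updated: d(F,NPST)=20, d(JLR,NPST)=59/3
6. join JLR+NPST (d=59/3) ⇒ JLNPRST; edges |JLR|=17/6, |NPST|=13/12
  updated: d(F,JLNPRST)=155/7
7. join F+JLNPRST (d=155/7) ⇒ FJLNPRST; edges |F|=155/14, |JLNPRST|=26/21
final tree: (F:155/14,(((J:4,R:4):3,L:7):17/6,((N:1/2,S:1/2):33/4,(P:1,T:1):31/4):13/12):26/21)
total length: 4471/84

4471/84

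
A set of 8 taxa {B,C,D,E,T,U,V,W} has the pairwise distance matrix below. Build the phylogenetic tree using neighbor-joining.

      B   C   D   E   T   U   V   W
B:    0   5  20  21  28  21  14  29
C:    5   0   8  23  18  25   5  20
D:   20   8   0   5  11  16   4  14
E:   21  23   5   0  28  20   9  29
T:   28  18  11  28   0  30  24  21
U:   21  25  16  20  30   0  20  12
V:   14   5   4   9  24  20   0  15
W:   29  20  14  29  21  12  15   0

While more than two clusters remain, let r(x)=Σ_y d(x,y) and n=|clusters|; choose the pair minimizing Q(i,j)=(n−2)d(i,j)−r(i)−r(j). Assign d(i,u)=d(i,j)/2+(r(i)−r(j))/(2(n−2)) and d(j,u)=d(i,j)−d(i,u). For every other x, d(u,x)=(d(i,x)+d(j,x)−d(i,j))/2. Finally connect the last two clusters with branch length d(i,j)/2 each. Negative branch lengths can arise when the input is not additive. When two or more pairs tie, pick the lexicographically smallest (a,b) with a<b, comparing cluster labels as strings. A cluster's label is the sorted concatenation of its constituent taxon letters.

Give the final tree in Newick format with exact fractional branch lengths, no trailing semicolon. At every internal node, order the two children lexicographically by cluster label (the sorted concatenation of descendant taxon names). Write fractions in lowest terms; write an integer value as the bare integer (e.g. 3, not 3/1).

(((((B:16/3,C:-1/3):185/32,V:39/32):83/32,(D:-3,E:8):77/32):63/32,T:429/32):195/64,(U:131/20,W:109/20):195/64)

step 1: merge (B,C) at d=5, Q=-212; branch lengths B→16/3, C→-1/3; new cluster BC
  updated: d(BC,D)=23/2, d(BC,E)=39/2, d(BC,T)=41/2, d(BC,U)=41/2, d(BC,V)=7, d(BC,W)=22
step 2: merge (U,W) at d=12, Q=-343/2; branch lengths U→131/20, W→109/20; new cluster UW
  updated: d(BC,UW)=61/4, d(D,UW)=9, d(E,UW)=37/2, d(T,UW)=39/2, d(UW,V)=23/2
step 3: merge (BC,V) at d=7, Q=-405/4; branch lengths BC→185/32, V→39/32; new cluster BCV
  updated: d(BCV,D)=17/4, d(BCV,E)=43/4, d(BCV,T)=75/4, d(BCV,UW)=79/8
step 4: merge (D,E) at d=5, Q=-153/2; branch lengths D→-3, E→8; new cluster DE
  updated: d(BCV,DE)=5, d(DE,T)=17, d(DE,UW)=45/4
step 5: merge (BCV,DE) at d=5, Q=-455/8; branch lengths BCV→83/32, DE→77/32; new cluster BCDEV
  updated: d(BCDEV,T)=123/8, d(BCDEV,UW)=129/16
step 6: merge (BCDEV,T) at d=123/8, Q=-687/16; branch lengths BCDEV→63/32, T→429/32; new cluster BCDETV
  updated: d(BCDETV,UW)=195/32
step 7: merge (BCDETV,UW) at d=195/32; branch lengths BCDETV→195/64, UW→195/64; new cluster BCDETUVW
final tree: (((((B:16/3,C:-1/3):185/32,V:39/32):83/32,(D:-3,E:8):77/32):63/32,T:429/32):195/64,(U:131/20,W:109/20):195/64)
total length: 1775/32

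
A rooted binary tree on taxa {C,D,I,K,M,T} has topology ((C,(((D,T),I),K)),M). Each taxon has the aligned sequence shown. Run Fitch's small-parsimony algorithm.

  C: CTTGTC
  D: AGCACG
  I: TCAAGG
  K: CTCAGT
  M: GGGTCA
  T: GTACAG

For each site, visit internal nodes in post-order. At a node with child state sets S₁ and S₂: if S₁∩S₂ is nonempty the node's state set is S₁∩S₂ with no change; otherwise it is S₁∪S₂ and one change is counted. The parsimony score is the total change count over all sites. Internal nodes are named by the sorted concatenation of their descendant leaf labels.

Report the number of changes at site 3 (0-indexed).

site 0, node DT: D={A} ∪ T={G} → {A,G} (+1)
site 0, node DIT: DT={A,G} ∪ I={T} → {A,G,T} (+1)
site 0, node DIKT: DIT={A,G,T} ∪ K={C} → {A,C,G,T} (+1)
site 0, node CDIKT: C={C} ∩ DIKT={A,C,G,T} → {C} (+0)
site 0, node CDIKMT: CDIKT={C} ∪ M={G} → {C,G} (+1)
site 1, node DT: D={G} ∪ T={T} → {G,T} (+1)
site 1, node DIT: DT={G,T} ∪ I={C} → {C,G,T} (+1)
site 1, node DIKT: DIT={C,G,T} ∩ K={T} → {T} (+0)
site 1, node CDIKT: C={T} ∩ DIKT={T} → {T} (+0)
site 1, node CDIKMT: CDIKT={T} ∪ M={G} → {G,T} (+1)
site 2, node DT: D={C} ∪ T={A} → {A,C} (+1)
site 2, node DIT: DT={A,C} ∩ I={A} → {A} (+0)
site 2, node DIKT: DIT={A} ∪ K={C} → {A,C} (+1)
site 2, node CDIKT: C={T} ∪ DIKT={A,C} → {A,C,T} (+1)
site 2, node CDIKMT: CDIKT={A,C,T} ∪ M={G} → {A,C,G,T} (+1)
site 3, node DT: D={A} ∪ T={C} → {A,C} (+1)
site 3, node DIT: DT={A,C} ∩ I={A} → {A} (+0)
site 3, node DIKT: DIT={A} ∩ K={A} → {A} (+0)
site 3, node CDIKT: C={G} ∪ DIKT={A} → {A,G} (+1)
site 3, node CDIKMT: CDIKT={A,G} ∪ M={T} → {A,G,T} (+1)
site 4, node DT: D={C} ∪ T={A} → {A,C} (+1)
site 4, node DIT: DT={A,C} ∪ I={G} → {A,C,G} (+1)
site 4, node DIKT: DIT={A,C,G} ∩ K={G} → {G} (+0)
site 4, node CDIKT: C={T} ∪ DIKT={G} → {G,T} (+1)
site 4, node CDIKMT: CDIKT={G,T} ∪ M={C} → {C,G,T} (+1)
site 5, node DT: D={G} ∩ T={G} → {G} (+0)
site 5, node DIT: DT={G} ∩ I={G} → {G} (+0)
site 5, node DIKT: DIT={G} ∪ K={T} → {G,T} (+1)
site 5, node CDIKT: C={C} ∪ DIKT={G,T} → {C,G,T} (+1)
site 5, node CDIKMT: CDIKT={C,G,T} ∪ M={A} → {A,C,G,T} (+1)
per-site changes: [4, 3, 4, 3, 4, 3]; total = 21

3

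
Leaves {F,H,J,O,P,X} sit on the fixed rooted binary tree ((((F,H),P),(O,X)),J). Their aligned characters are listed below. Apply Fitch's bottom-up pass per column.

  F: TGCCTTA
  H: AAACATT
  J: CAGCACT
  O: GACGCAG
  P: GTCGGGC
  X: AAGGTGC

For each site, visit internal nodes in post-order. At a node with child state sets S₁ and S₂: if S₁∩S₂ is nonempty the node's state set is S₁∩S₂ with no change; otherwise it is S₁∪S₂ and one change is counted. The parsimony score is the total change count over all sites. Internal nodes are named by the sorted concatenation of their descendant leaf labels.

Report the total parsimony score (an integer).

22

site 0, node FH: F={T} ∪ H={A} → {A,T} (+1)
site 0, node FHP: FH={A,T} ∪ P={G} → {A,G,T} (+1)
site 0, node OX: O={G} ∪ X={A} → {A,G} (+1)
site 0, node FHOPX: FHP={A,G,T} ∩ OX={A,G} → {A,G} (+0)
site 0, node FHJOPX: FHOPX={A,G} ∪ J={C} → {A,C,G} (+1)
site 1, node FH: F={G} ∪ H={A} → {A,G} (+1)
site 1, node FHP: FH={A,G} ∪ P={T} → {A,G,T} (+1)
site 1, node OX: O={A} ∩ X={A} → {A} (+0)
site 1, node FHOPX: FHP={A,G,T} ∩ OX={A} → {A} (+0)
site 1, node FHJOPX: FHOPX={A} ∩ J={A} → {A} (+0)
site 2, node FH: F={C} ∪ H={A} → {A,C} (+1)
site 2, node FHP: FH={A,C} ∩ P={C} → {C} (+0)
site 2, node OX: O={C} ∪ X={G} → {C,G} (+1)
site 2, node FHOPX: FHP={C} ∩ OX={C,G} → {C} (+0)
site 2, node FHJOPX: FHOPX={C} ∪ J={G} → {C,G} (+1)
site 3, node FH: F={C} ∩ H={C} → {C} (+0)
site 3, node FHP: FH={C} ∪ P={G} → {C,G} (+1)
site 3, node OX: O={G} ∩ X={G} → {G} (+0)
site 3, node FHOPX: FHP={C,G} ∩ OX={G} → {G} (+0)
site 3, node FHJOPX: FHOPX={G} ∪ J={C} → {C,G} (+1)
site 4, node FH: F={T} ∪ H={A} → {A,T} (+1)
site 4, node FHP: FH={A,T} ∪ P={G} → {A,G,T} (+1)
site 4, node OX: O={C} ∪ X={T} → {C,T} (+1)
site 4, node FHOPX: FHP={A,G,T} ∩ OX={C,T} → {T} (+0)
site 4, node FHJOPX: FHOPX={T} ∪ J={A} → {A,T} (+1)
site 5, node FH: F={T} ∩ H={T} → {T} (+0)
site 5, node FHP: FH={T} ∪ P={G} → {G,T} (+1)
site 5, node OX: O={A} ∪ X={G} → {A,G} (+1)
site 5, node FHOPX: FHP={G,T} ∩ OX={A,G} → {G} (+0)
site 5, node FHJOPX: FHOPX={G} ∪ J={C} → {C,G} (+1)
site 6, node FH: F={A} ∪ H={T} → {A,T} (+1)
site 6, node FHP: FH={A,T} ∪ P={C} → {A,C,T} (+1)
site 6, node OX: O={G} ∪ X={C} → {C,G} (+1)
site 6, node FHOPX: FHP={A,C,T} ∩ OX={C,G} → {C} (+0)
site 6, node FHJOPX: FHOPX={C} ∪ J={T} → {C,T} (+1)
per-site changes: [4, 2, 3, 2, 4, 3, 4]; total = 22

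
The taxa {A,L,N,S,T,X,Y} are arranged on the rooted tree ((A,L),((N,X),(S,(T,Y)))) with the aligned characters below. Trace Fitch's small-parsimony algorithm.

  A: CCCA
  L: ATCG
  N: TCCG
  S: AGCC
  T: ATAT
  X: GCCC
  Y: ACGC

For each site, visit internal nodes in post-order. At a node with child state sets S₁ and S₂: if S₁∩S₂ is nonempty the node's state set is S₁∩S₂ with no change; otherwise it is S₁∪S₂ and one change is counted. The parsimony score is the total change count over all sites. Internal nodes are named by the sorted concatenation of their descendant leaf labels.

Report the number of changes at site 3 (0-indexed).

[col 0] AL: children A:{C}, L:{A} ∪→ {A,C}; cost 1
[col 0] NX: children N:{T}, X:{G} ∪→ {G,T}; cost 1
[col 0] TY: children T:{A}, Y:{A} ∩→ {A}; cost 0
[col 0] STY: children S:{A}, TY:{A} ∩→ {A}; cost 0
[col 0] NSTXY: children NX:{G,T}, STY:{A} ∪→ {A,G,T}; cost 1
[col 0] ALNSTXY: children AL:{A,C}, NSTXY:{A,G,T} ∩→ {A}; cost 0
[col 1] AL: children A:{C}, L:{T} ∪→ {C,T}; cost 1
[col 1] NX: children N:{C}, X:{C} ∩→ {C}; cost 0
[col 1] TY: children T:{T}, Y:{C} ∪→ {C,T}; cost 1
[col 1] STY: children S:{G}, TY:{C,T} ∪→ {C,G,T}; cost 1
[col 1] NSTXY: children NX:{C}, STY:{C,G,T} ∩→ {C}; cost 0
[col 1] ALNSTXY: children AL:{C,T}, NSTXY:{C} ∩→ {C}; cost 0
[col 2] AL: children A:{C}, L:{C} ∩→ {C}; cost 0
[col 2] NX: children N:{C}, X:{C} ∩→ {C}; cost 0
[col 2] TY: children T:{A}, Y:{G} ∪→ {A,G}; cost 1
[col 2] STY: children S:{C}, TY:{A,G} ∪→ {A,C,G}; cost 1
[col 2] NSTXY: children NX:{C}, STY:{A,C,G} ∩→ {C}; cost 0
[col 2] ALNSTXY: children AL:{C}, NSTXY:{C} ∩→ {C}; cost 0
[col 3] AL: children A:{A}, L:{G} ∪→ {A,G}; cost 1
[col 3] NX: children N:{G}, X:{C} ∪→ {C,G}; cost 1
[col 3] TY: children T:{T}, Y:{C} ∪→ {C,T}; cost 1
[col 3] STY: children S:{C}, TY:{C,T} ∩→ {C}; cost 0
[col 3] NSTXY: children NX:{C,G}, STY:{C} ∩→ {C}; cost 0
[col 3] ALNSTXY: children AL:{A,G}, NSTXY:{C} ∪→ {A,C,G}; cost 1
per-site changes: [3, 3, 2, 4]; total = 12

4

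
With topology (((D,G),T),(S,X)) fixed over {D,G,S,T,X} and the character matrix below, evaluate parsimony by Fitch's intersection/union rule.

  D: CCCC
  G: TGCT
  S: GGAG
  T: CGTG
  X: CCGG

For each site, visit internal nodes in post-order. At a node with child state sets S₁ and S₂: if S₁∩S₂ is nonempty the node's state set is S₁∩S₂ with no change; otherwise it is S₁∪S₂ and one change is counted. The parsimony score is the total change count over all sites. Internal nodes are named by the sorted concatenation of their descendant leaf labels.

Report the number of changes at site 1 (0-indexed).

2

[col 0] DG: children D:{C}, G:{T} ∪→ {C,T}; cost 1
[col 0] DGT: children DG:{C,T}, T:{C} ∩→ {C}; cost 0
[col 0] SX: children S:{G}, X:{C} ∪→ {C,G}; cost 1
[col 0] DGSTX: children DGT:{C}, SX:{C,G} ∩→ {C}; cost 0
[col 1] DG: children D:{C}, G:{G} ∪→ {C,G}; cost 1
[col 1] DGT: children DG:{C,G}, T:{G} ∩→ {G}; cost 0
[col 1] SX: children S:{G}, X:{C} ∪→ {C,G}; cost 1
[col 1] DGSTX: children DGT:{G}, SX:{C,G} ∩→ {G}; cost 0
[col 2] DG: children D:{C}, G:{C} ∩→ {C}; cost 0
[col 2] DGT: children DG:{C}, T:{T} ∪→ {C,T}; cost 1
[col 2] SX: children S:{A}, X:{G} ∪→ {A,G}; cost 1
[col 2] DGSTX: children DGT:{C,T}, SX:{A,G} ∪→ {A,C,G,T}; cost 1
[col 3] DG: children D:{C}, G:{T} ∪→ {C,T}; cost 1
[col 3] DGT: children DG:{C,T}, T:{G} ∪→ {C,G,T}; cost 1
[col 3] SX: children S:{G}, X:{G} ∩→ {G}; cost 0
[col 3] DGSTX: children DGT:{C,G,T}, SX:{G} ∩→ {G}; cost 0
per-site changes: [2, 2, 3, 2]; total = 9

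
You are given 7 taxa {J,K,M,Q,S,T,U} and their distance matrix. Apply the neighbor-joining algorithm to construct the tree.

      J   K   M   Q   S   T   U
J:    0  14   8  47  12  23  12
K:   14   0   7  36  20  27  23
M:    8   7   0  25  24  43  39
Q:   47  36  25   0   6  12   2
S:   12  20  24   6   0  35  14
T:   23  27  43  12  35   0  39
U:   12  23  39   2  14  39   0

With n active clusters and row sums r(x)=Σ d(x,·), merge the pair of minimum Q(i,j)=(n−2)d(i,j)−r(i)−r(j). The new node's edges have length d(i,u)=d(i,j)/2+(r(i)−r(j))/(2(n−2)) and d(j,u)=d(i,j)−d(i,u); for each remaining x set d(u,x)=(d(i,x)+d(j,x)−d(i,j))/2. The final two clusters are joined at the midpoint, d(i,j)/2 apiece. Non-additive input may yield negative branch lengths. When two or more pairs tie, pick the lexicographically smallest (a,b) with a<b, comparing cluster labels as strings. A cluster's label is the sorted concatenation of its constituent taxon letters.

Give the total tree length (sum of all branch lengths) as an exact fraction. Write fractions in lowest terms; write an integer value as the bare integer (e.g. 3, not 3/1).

step 1: merge (Q,T) at d=12, Q=-247; branch lengths Q→9/10, T→111/10; new cluster QT
  updated: d(J,QT)=29, d(K,QT)=51/2, d(M,QT)=28, d(QT,S)=29/2, d(QT,U)=29/2
step 2: merge (K,M) at d=7, Q=-335/2; branch lengths K→23/16, M→89/16; new cluster KM
  updated: d(J,KM)=15/2, d(KM,QT)=93/4, d(KM,S)=37/2, d(KM,U)=55/2
step 3: merge (J,KM) at d=15/2, Q=-459/4; branch lengths J→25/24, KM→155/24; new cluster JKM
  updated: d(JKM,QT)=179/8, d(JKM,S)=23/2, d(JKM,U)=16
step 4: merge (JKM,S) at d=23/2, Q=-535/8; branch lengths JKM→263/32, S→105/32; new cluster JKMS
  updated: d(JKMS,QT)=203/16, d(JKMS,U)=37/4
step 5: merge (JKMS,QT) at d=203/16, Q=-583/16; branch lengths JKMS→119/32, QT→287/32; new cluster JKMQST
  updated: d(JKMQST,U)=177/32
step 6: merge (JKMQST,U) at d=177/32; branch lengths JKMQST→177/64, U→177/64; new cluster JKMQSTU
final tree: ((((J:25/24,(K:23/16,M:89/16):155/24):263/32,S:105/32):119/32,(Q:9/10,T:111/10):287/32):177/64,U:177/64)
total length: 1799/32

1799/32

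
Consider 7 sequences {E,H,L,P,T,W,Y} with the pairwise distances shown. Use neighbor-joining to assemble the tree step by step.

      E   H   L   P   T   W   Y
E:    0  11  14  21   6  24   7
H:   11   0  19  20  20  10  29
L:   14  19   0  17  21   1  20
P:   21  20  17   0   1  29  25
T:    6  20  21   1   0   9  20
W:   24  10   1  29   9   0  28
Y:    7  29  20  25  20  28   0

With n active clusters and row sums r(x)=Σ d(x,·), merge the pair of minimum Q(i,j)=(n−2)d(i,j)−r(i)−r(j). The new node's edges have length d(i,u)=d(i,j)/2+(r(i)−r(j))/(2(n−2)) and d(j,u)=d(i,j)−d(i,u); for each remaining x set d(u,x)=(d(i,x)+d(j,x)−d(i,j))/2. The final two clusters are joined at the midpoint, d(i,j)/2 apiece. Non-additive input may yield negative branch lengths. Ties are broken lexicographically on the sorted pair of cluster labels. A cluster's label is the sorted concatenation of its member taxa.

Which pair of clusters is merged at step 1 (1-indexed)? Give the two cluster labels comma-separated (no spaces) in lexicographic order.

L,W

1. join L+W (d=1, Q=-188) ⇒ LW; edges |L|=-2/5, |W|=7/5
  updated: d(E,LW)=37/2, d(H,LW)=14, d(LW,P)=45/2, d(LW,T)=29/2, d(LW,Y)=47/2
2. join P+T (d=1, Q=-147) ⇒ PT; edges |P|=4, |T|=-3
  updated: d(E,PT)=13, d(H,PT)=39/2, d(LW,PT)=18, d(PT,Y)=22
3. join E+Y (d=7, Q=-110) ⇒ EY; edges |E|=-11/6, |Y|=53/6
  updated: d(EY,H)=33/2, d(EY,LW)=35/2, d(EY,PT)=14
4. join EY+PT (d=14, Q=-143/2) ⇒ EPTY; edges |EY|=49/8, |PT|=63/8
  updated: d(EPTY,H)=11, d(EPTY,LW)=43/4
5. join EPTY+H (d=11, Q=-143/4) ⇒ EHPTY; edges |EPTY|=31/8, |H|=57/8
  updated: d(EHPTY,LW)=55/8
6. join EHPTY+LW (d=55/8) ⇒ EHLPTWY; edges |EHPTY|=55/16, |LW|=55/16
final tree: ((((E:-11/6,Y:53/6):49/8,(P:4,T:-3):63/8):31/8,H:57/8):55/16,(L:-2/5,W:7/5):55/16)
total length: 327/8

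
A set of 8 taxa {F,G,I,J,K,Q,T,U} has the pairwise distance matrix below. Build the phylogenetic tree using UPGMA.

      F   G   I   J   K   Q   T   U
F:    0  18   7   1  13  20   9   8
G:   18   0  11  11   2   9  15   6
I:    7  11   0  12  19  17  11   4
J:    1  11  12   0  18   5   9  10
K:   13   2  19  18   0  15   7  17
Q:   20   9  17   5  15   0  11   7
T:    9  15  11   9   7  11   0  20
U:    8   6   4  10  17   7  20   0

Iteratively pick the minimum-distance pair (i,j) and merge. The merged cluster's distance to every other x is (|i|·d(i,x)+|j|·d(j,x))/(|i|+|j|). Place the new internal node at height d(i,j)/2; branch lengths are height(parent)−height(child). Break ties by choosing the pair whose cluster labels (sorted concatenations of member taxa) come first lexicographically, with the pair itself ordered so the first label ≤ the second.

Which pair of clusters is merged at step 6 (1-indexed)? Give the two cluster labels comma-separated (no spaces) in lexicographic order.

FIJTU,Q

step 1: merge (F,J) at d=1; branch lengths F→1/2, J→1/2; new cluster FJ
  updated: d(FJ,G)=29/2, d(FJ,I)=19/2, d(FJ,K)=31/2, d(FJ,Q)=25/2, d(FJ,T)=9, d(FJ,U)=9
step 2: merge (G,K) at d=2; branch lengths G→1, K→1; new cluster GK
  updated: d(FJ,GK)=15, d(GK,I)=15, d(GK,Q)=12, d(GK,T)=11, d(GK,U)=23/2
step 3: merge (I,U) at d=4; branch lengths I→2, U→2; new cluster IU
  updated: d(FJ,IU)=37/4, d(GK,IU)=53/4, d(IU,Q)=12, d(IU,T)=31/2
step 4: merge (FJ,T) at d=9; branch lengths FJ→4, T→9/2; new cluster FJT
  updated: d(FJT,GK)=41/3, d(FJT,IU)=34/3, d(FJT,Q)=12
step 5: merge (FJT,IU) at d=34/3; branch lengths FJT→7/6, IU→11/3; new cluster FIJTU
  updated: d(FIJTU,GK)=27/2, d(FIJTU,Q)=12
step 6: merge (FIJTU,Q) at d=12; branch lengths FIJTU→1/3, Q→6; new cluster FIJQTU
  updated: d(FIJQTU,GK)=53/4
step 7: merge (FIJQTU,GK) at d=53/4; branch lengths FIJQTU→5/8, GK→45/8; new cluster FGIJKQTU
final tree: (((((F:1/2,J:1/2):4,T:9/2):7/6,(I:2,U:2):11/3):1/3,Q:6):5/8,(G:1,K:1):45/8)
total length: 395/12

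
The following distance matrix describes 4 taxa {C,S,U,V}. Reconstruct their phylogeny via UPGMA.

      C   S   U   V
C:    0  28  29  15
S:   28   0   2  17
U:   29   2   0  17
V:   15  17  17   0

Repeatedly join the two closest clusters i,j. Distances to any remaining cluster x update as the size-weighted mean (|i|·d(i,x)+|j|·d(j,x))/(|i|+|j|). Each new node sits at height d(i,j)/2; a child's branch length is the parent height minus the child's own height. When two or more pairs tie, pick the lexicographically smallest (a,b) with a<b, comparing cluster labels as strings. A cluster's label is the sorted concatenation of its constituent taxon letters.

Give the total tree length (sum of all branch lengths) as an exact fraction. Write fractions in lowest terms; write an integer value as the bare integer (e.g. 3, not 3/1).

125/4

step 1: merge (S,U) at d=2; branch lengths S→1, U→1; new cluster SU
  updated: d(C,SU)=57/2, d(SU,V)=17
step 2: merge (C,V) at d=15; branch lengths C→15/2, V→15/2; new cluster CV
  updated: d(CV,SU)=91/4
step 3: merge (CV,SU) at d=91/4; branch lengths CV→31/8, SU→83/8; new cluster CSUV
final tree: ((C:15/2,V:15/2):31/8,(S:1,U:1):83/8)
total length: 125/4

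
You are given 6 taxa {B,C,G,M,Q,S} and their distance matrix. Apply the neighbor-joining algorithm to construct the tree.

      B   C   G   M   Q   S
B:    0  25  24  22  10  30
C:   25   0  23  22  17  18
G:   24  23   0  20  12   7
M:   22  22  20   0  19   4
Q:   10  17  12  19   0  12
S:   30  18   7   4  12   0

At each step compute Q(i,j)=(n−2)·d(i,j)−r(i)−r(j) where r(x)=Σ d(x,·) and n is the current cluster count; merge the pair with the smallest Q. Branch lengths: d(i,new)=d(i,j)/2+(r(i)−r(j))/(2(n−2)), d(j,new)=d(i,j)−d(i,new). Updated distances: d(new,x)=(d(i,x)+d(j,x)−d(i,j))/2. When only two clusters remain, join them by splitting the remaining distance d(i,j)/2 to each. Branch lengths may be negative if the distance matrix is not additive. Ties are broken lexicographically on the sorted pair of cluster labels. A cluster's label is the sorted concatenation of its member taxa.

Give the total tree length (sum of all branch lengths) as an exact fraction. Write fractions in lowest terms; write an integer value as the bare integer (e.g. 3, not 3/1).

step 1: merge (M,S) at d=4, Q=-142; branch lengths M→4, S→0; new cluster MS
  updated: d(B,MS)=24, d(C,MS)=18, d(G,MS)=23/2, d(MS,Q)=27/2
step 2: merge (B,Q) at d=10, Q=-211/2; branch lengths B→121/12, Q→-1/12; new cluster BQ
  updated: d(BQ,C)=16, d(BQ,G)=13, d(BQ,MS)=55/4
step 3: merge (BQ,C) at d=16, Q=-271/4; branch lengths BQ→71/16, C→185/16; new cluster BCQ
  updated: d(BCQ,G)=10, d(BCQ,MS)=63/8
step 4: merge (BCQ,G) at d=10, Q=-235/8; branch lengths BCQ→51/16, G→109/16; new cluster BCGQ
  updated: d(BCGQ,MS)=75/16
step 5: merge (BCGQ,MS) at d=75/16; branch lengths BCGQ→75/32, MS→75/32; new cluster BCGMQS
final tree: ((((B:121/12,Q:-1/12):71/16,C:185/16):51/16,G:109/16):75/32,(M:4,S:0):75/32)
total length: 715/16

715/16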